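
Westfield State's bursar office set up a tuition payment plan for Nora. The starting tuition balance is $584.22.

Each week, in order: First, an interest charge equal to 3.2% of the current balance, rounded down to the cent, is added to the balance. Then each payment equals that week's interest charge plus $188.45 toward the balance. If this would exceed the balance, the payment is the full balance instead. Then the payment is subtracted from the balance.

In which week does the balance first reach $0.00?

# | Opening | Interest | Payment | End bal
1 | $584.22 | $18.69 | $207.14 | $395.77
2 | $395.77 | $12.66 | $201.11 | $207.32
3 | $207.32 | $6.63 | $195.08 | $18.87
4 | $18.87 | $0.60 | $19.47 | $0.00
Balance reaches $0.00 in week 4.

4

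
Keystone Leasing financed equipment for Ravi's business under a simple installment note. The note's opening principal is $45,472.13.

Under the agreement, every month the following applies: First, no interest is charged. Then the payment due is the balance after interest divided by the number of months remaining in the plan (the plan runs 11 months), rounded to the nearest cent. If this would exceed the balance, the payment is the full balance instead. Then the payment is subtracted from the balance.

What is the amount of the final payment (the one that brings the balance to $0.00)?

Month 1: opening $45,472.13; payment $4,133.83; balance $41,338.30
Month 2: opening $41,338.30; payment $4,133.83; balance $37,204.47
Month 3: opening $37,204.47; payment $4,133.83; balance $33,070.64
Month 4: opening $33,070.64; payment $4,133.83; balance $28,936.81
Month 5: opening $28,936.81; payment $4,133.83; balance $24,802.98
Month 6: opening $24,802.98; payment $4,133.83; balance $20,669.15
Month 7: opening $20,669.15; payment $4,133.83; balance $16,535.32
Month 8: opening $16,535.32; payment $4,133.83; balance $12,401.49
Month 9: opening $12,401.49; payment $4,133.83; balance $8,267.66
Month 10: opening $8,267.66; payment $4,133.83; balance $4,133.83
Month 11: opening $4,133.83; payment $4,133.83; balance $0.00

$4,133.83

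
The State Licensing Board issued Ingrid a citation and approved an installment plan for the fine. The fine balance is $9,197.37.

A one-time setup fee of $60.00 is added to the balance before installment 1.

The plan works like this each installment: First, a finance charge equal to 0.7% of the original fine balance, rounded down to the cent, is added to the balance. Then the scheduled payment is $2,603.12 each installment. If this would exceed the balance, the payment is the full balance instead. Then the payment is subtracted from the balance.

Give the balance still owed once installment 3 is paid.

Installment 1: opening $9,257.37; interest $64.38 → $9,321.75; payment $2,603.12; balance $6,718.63
Installment 2: opening $6,718.63; interest $64.38 → $6,783.01; payment $2,603.12; balance $4,179.89
Installment 3: opening $4,179.89; interest $64.38 → $4,244.27; payment $2,603.12; balance $1,641.15

$1,641.15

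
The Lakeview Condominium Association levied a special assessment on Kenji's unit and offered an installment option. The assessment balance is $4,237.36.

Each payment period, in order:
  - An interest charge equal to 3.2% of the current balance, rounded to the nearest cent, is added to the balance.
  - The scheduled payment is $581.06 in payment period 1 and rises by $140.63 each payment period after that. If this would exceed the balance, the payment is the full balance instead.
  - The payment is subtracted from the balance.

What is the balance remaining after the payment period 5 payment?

Payment period 1: $4,237.36 +$135.60 interest = $4,372.96; pay $581.06 → $3,791.90
Payment period 2: $3,791.90 +$121.34 interest = $3,913.24; pay $721.69 → $3,191.55
Payment period 3: $3,191.55 +$102.13 interest = $3,293.68; pay $862.32 → $2,431.36
Payment period 4: $2,431.36 +$77.80 interest = $2,509.16; pay $1,002.95 → $1,506.21
Payment period 5: $1,506.21 +$48.20 interest = $1,554.41; pay $1,143.58 → $410.83

$410.83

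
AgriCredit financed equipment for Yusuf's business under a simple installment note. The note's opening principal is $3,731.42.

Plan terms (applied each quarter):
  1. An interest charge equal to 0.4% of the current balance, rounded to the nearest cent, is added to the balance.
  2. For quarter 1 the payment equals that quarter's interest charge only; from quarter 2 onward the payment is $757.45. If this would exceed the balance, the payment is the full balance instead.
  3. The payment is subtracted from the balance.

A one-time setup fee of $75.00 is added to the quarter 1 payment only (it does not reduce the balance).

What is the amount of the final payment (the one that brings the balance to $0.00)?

$746.43

Quarter 1: opening $3,731.42; interest $14.93 → $3,746.35; payment $14.93 (+ $75.00 fee); balance $3,731.42
Quarter 2: opening $3,731.42; interest $14.93 → $3,746.35; payment $757.45; balance $2,988.90
Quarter 3: opening $2,988.90; interest $11.96 → $3,000.86; payment $757.45; balance $2,243.41
Quarter 4: opening $2,243.41; interest $8.97 → $2,252.38; payment $757.45; balance $1,494.93
Quarter 5: opening $1,494.93; interest $5.98 → $1,500.91; payment $757.45; balance $743.46
Quarter 6: opening $743.46; interest $2.97 → $746.43; payment $746.43; balance $0.00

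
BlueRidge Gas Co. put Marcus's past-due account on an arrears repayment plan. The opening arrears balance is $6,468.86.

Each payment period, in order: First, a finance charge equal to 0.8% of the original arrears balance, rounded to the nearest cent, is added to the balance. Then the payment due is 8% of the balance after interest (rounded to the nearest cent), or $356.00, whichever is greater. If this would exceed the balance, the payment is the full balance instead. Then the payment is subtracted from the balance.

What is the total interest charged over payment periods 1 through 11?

$569.25

Payment period 1: opening $6,468.86; interest $51.75 → $6,520.61; payment $521.65; balance $5,998.96
Payment period 2: opening $5,998.96; interest $51.75 → $6,050.71; payment $484.06; balance $5,566.65
Payment period 3: opening $5,566.65; interest $51.75 → $5,618.40; payment $449.47; balance $5,168.93
Payment period 4: opening $5,168.93; interest $51.75 → $5,220.68; payment $417.65; balance $4,803.03
Payment period 5: opening $4,803.03; interest $51.75 → $4,854.78; payment $388.38; balance $4,466.40
Payment period 6: opening $4,466.40; interest $51.75 → $4,518.15; payment $361.45; balance $4,156.70
Payment period 7: opening $4,156.70; interest $51.75 → $4,208.45; payment $356.00; balance $3,852.45
Payment period 8: opening $3,852.45; interest $51.75 → $3,904.20; payment $356.00; balance $3,548.20
Payment period 9: opening $3,548.20; interest $51.75 → $3,599.95; payment $356.00; balance $3,243.95
Payment period 10: opening $3,243.95; interest $51.75 → $3,295.70; payment $356.00; balance $2,939.70
Payment period 11: opening $2,939.70; interest $51.75 → $2,991.45; payment $356.00; balance $2,635.45
Total interest: $51.75 + $51.75 + $51.75 + $51.75 + $51.75 + $51.75 + $51.75 + $51.75 + $51.75 + $51.75 + $51.75 = $569.25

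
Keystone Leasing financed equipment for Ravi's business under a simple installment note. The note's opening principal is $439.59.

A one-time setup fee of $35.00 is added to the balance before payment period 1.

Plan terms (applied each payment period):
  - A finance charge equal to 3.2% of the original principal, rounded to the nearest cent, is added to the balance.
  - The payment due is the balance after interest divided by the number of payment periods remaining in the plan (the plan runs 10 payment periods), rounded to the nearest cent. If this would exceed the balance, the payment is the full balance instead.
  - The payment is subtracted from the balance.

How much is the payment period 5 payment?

$56.54

Payment period 1: opening $474.59; interest $14.07 → $488.66; payment $48.87; balance $439.79
Payment period 2: opening $439.79; interest $14.07 → $453.86; payment $50.43; balance $403.43
Payment period 3: opening $403.43; interest $14.07 → $417.50; payment $52.19; balance $365.31
Payment period 4: opening $365.31; interest $14.07 → $379.38; payment $54.20; balance $325.18
Payment period 5: opening $325.18; interest $14.07 → $339.25; payment $56.54; balance $282.71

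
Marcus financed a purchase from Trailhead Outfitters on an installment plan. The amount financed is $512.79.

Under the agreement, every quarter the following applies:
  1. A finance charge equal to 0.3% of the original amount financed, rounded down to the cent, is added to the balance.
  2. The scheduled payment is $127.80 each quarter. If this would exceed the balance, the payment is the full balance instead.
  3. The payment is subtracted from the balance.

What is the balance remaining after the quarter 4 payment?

Quarter 1: $512.79 +$1.53 interest = $514.32; pay $127.80 → $386.52
Quarter 2: $386.52 +$1.53 interest = $388.05; pay $127.80 → $260.25
Quarter 3: $260.25 +$1.53 interest = $261.78; pay $127.80 → $133.98
Quarter 4: $133.98 +$1.53 interest = $135.51; pay $127.80 → $7.71

$7.71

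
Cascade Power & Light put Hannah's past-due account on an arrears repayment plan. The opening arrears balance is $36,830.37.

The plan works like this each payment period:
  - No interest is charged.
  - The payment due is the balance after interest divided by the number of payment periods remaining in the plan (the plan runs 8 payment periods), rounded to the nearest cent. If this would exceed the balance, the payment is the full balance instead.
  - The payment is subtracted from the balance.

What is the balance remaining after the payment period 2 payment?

Payment period 1: $36,830.37 − $4,603.80 → $32,226.57
Payment period 2: $32,226.57 − $4,603.80 → $27,622.77

$27,622.77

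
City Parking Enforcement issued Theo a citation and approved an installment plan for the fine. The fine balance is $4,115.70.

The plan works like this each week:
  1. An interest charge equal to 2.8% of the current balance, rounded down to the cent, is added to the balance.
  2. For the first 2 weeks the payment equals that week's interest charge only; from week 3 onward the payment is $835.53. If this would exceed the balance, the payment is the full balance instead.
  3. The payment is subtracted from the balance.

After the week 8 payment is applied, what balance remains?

Week 1: opening $4,115.70; interest $115.23 → $4,230.93; payment $115.23; balance $4,115.70
Week 2: opening $4,115.70; interest $115.23 → $4,230.93; payment $115.23; balance $4,115.70
Week 3: opening $4,115.70; interest $115.23 → $4,230.93; payment $835.53; balance $3,395.40
Week 4: opening $3,395.40; interest $95.07 → $3,490.47; payment $835.53; balance $2,654.94
Week 5: opening $2,654.94; interest $74.33 → $2,729.27; payment $835.53; balance $1,893.74
Week 6: opening $1,893.74; interest $53.02 → $1,946.76; payment $835.53; balance $1,111.23
Week 7: opening $1,111.23; interest $31.11 → $1,142.34; payment $835.53; balance $306.81
Week 8: opening $306.81; interest $8.59 → $315.40; payment $315.40; balance $0.00

$0.00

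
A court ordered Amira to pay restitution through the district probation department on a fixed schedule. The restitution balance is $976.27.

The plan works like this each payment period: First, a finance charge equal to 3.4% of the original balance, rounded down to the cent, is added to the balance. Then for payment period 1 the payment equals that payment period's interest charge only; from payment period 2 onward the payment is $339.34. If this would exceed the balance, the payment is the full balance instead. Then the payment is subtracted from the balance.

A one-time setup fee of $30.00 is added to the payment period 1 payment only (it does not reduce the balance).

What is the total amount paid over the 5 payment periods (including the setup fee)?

$1,172.22

Payment period 1: $976.27 +$33.19 interest = $1,009.46; pay $33.19 (+ $30.00 fee) → $976.27
Payment period 2: $976.27 +$33.19 interest = $1,009.46; pay $339.34 → $670.12
Payment period 3: $670.12 +$33.19 interest = $703.31; pay $339.34 → $363.97
Payment period 4: $363.97 +$33.19 interest = $397.16; pay $339.34 → $57.82
Payment period 5: $57.82 +$33.19 interest = $91.01; pay $91.01 → $0.00
Total paid: $1,172.22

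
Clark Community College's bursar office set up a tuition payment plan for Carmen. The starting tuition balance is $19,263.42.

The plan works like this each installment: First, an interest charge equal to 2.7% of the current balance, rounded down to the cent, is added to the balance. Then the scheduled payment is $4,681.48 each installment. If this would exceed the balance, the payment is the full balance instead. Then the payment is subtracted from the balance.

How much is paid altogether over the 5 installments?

$20,709.64

Installment 1: opening $19,263.42; interest $520.11 → $19,783.53; payment $4,681.48; balance $15,102.05
Installment 2: opening $15,102.05; interest $407.75 → $15,509.80; payment $4,681.48; balance $10,828.32
Installment 3: opening $10,828.32; interest $292.36 → $11,120.68; payment $4,681.48; balance $6,439.20
Installment 4: opening $6,439.20; interest $173.85 → $6,613.05; payment $4,681.48; balance $1,931.57
Installment 5: opening $1,931.57; interest $52.15 → $1,983.72; payment $1,983.72; balance $0.00
Total paid: $20,709.64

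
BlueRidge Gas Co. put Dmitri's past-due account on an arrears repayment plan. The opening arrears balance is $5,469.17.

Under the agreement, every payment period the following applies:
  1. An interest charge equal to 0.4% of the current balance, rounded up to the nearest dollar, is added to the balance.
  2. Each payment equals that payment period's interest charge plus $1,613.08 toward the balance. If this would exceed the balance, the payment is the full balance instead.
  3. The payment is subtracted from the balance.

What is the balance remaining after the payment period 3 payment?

# | Opening | Interest | Payment | End bal
1 | $5,469.17 | $22.00 | $1,635.08 | $3,856.09
2 | $3,856.09 | $16.00 | $1,629.08 | $2,243.01
3 | $2,243.01 | $9.00 | $1,622.08 | $629.93

$629.93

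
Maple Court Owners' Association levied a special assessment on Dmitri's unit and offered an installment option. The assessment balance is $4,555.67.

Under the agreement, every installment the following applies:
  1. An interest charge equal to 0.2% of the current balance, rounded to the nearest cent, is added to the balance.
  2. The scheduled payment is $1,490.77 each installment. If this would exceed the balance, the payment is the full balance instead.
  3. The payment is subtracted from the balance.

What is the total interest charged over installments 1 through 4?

Installment 1: opening $4,555.67; interest $9.11 → $4,564.78; payment $1,490.77; balance $3,074.01
Installment 2: opening $3,074.01; interest $6.15 → $3,080.16; payment $1,490.77; balance $1,589.39
Installment 3: opening $1,589.39; interest $3.18 → $1,592.57; payment $1,490.77; balance $101.80
Installment 4: opening $101.80; interest $0.20 → $102.00; payment $102.00; balance $0.00
Total interest: $9.11 + $6.15 + $3.18 + $0.20 = $18.64

$18.64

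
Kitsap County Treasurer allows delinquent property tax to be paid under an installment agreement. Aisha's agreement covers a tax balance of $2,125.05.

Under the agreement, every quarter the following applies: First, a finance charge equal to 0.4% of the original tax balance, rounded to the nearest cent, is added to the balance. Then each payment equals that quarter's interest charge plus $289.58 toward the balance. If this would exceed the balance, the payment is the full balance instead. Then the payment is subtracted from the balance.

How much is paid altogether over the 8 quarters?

Quarter 1: opening $2,125.05; interest $8.50 → $2,133.55; payment $298.08; balance $1,835.47
Quarter 2: opening $1,835.47; interest $8.50 → $1,843.97; payment $298.08; balance $1,545.89
Quarter 3: opening $1,545.89; interest $8.50 → $1,554.39; payment $298.08; balance $1,256.31
Quarter 4: opening $1,256.31; interest $8.50 → $1,264.81; payment $298.08; balance $966.73
Quarter 5: opening $966.73; interest $8.50 → $975.23; payment $298.08; balance $677.15
Quarter 6: opening $677.15; interest $8.50 → $685.65; payment $298.08; balance $387.57
Quarter 7: opening $387.57; interest $8.50 → $396.07; payment $298.08; balance $97.99
Quarter 8: opening $97.99; interest $8.50 → $106.49; payment $106.49; balance $0.00
Total paid: $2,193.05

$2,193.05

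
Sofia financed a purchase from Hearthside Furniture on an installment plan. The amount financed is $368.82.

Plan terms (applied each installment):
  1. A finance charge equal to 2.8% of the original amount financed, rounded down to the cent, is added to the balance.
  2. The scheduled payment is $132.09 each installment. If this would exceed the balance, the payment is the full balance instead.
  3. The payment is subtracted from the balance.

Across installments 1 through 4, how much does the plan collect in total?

$410.10

# | Opening | Interest | Payment | End bal
1 | $368.82 | $10.32 | $132.09 | $247.05
2 | $247.05 | $10.32 | $132.09 | $125.28
3 | $125.28 | $10.32 | $132.09 | $3.51
4 | $3.51 | $10.32 | $13.83 | $0.00
Total paid: $410.10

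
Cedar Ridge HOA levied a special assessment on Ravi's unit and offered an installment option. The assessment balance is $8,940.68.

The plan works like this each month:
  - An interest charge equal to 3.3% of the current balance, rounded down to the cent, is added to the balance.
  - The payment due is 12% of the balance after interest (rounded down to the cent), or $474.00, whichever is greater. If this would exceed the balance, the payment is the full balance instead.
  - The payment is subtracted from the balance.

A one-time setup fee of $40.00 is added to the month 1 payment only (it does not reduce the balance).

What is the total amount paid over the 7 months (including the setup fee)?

Month 1: opening $8,940.68; interest $295.04 → $9,235.72; payment $1,108.28 (+ $40.00 fee); balance $8,127.44
Month 2: opening $8,127.44; interest $268.20 → $8,395.64; payment $1,007.47; balance $7,388.17
Month 3: opening $7,388.17; interest $243.80 → $7,631.97; payment $915.83; balance $6,716.14
Month 4: opening $6,716.14; interest $221.63 → $6,937.77; payment $832.53; balance $6,105.24
Month 5: opening $6,105.24; interest $201.47 → $6,306.71; payment $756.80; balance $5,549.91
Month 6: opening $5,549.91; interest $183.14 → $5,733.05; payment $687.96; balance $5,045.09
Month 7: opening $5,045.09; interest $166.48 → $5,211.57; payment $625.38; balance $4,586.19
Total paid: $5,974.25

$5,974.25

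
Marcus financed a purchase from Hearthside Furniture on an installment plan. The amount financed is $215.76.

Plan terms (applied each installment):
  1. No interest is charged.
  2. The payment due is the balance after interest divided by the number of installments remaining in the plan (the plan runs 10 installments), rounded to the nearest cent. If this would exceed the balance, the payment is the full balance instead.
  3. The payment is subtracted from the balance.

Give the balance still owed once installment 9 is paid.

$21.57

Installment 1: opening $215.76; payment $21.58; balance $194.18
Installment 2: opening $194.18; payment $21.58; balance $172.60
Installment 3: opening $172.60; payment $21.58; balance $151.02
Installment 4: opening $151.02; payment $21.57; balance $129.45
Installment 5: opening $129.45; payment $21.58; balance $107.87
Installment 6: opening $107.87; payment $21.57; balance $86.30
Installment 7: opening $86.30; payment $21.58; balance $64.72
Installment 8: opening $64.72; payment $21.57; balance $43.15
Installment 9: opening $43.15; payment $21.58; balance $21.57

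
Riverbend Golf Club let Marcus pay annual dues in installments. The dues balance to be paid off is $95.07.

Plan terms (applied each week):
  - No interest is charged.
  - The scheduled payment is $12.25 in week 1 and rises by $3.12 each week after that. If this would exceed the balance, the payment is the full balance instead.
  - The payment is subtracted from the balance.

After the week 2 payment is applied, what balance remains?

$67.45

# | Opening | Payment | End bal
1 | $95.07 | $12.25 | $82.82
2 | $82.82 | $15.37 | $67.45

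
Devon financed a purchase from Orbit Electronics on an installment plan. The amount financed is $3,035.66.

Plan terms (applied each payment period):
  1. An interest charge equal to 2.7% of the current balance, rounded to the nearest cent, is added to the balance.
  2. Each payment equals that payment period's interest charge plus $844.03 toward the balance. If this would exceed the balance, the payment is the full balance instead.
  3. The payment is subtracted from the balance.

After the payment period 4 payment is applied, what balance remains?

Payment period 1: $3,035.66 +$81.96 interest = $3,117.62; pay $925.99 → $2,191.63
Payment period 2: $2,191.63 +$59.17 interest = $2,250.80; pay $903.20 → $1,347.60
Payment period 3: $1,347.60 +$36.39 interest = $1,383.99; pay $880.42 → $503.57
Payment period 4: $503.57 +$13.60 interest = $517.17; pay $517.17 → $0.00

$0.00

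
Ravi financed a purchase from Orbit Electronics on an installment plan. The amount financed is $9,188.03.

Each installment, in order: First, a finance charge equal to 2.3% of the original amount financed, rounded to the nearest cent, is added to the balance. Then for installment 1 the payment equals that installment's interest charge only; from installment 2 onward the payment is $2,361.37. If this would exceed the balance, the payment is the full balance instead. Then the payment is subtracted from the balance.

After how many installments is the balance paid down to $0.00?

6

# | Opening | Interest | Payment | End bal
1 | $9,188.03 | $211.32 | $211.32 | $9,188.03
2 | $9,188.03 | $211.32 | $2,361.37 | $7,037.98
3 | $7,037.98 | $211.32 | $2,361.37 | $4,887.93
4 | $4,887.93 | $211.32 | $2,361.37 | $2,737.88
5 | $2,737.88 | $211.32 | $2,361.37 | $587.83
6 | $587.83 | $211.32 | $799.15 | $0.00
Balance reaches $0.00 in installment 6.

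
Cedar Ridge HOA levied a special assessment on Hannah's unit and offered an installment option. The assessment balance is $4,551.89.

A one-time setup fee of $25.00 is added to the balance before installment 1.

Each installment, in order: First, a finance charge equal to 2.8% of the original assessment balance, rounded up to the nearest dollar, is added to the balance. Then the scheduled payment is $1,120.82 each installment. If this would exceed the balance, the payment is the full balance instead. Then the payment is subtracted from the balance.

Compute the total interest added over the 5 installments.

Installment 1: opening $4,576.89; interest $128.00 → $4,704.89; payment $1,120.82; balance $3,584.07
Installment 2: opening $3,584.07; interest $128.00 → $3,712.07; payment $1,120.82; balance $2,591.25
Installment 3: opening $2,591.25; interest $128.00 → $2,719.25; payment $1,120.82; balance $1,598.43
Installment 4: opening $1,598.43; interest $128.00 → $1,726.43; payment $1,120.82; balance $605.61
Installment 5: opening $605.61; interest $128.00 → $733.61; payment $733.61; balance $0.00
Total interest: $128.00 + $128.00 + $128.00 + $128.00 + $128.00 = $640.00

$640.00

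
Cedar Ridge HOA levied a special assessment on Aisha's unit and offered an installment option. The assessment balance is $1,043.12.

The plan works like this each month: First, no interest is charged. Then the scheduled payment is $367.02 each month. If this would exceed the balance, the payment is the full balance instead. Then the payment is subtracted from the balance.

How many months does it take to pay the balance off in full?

Month 1: opening $1,043.12; payment $367.02; balance $676.10
Month 2: opening $676.10; payment $367.02; balance $309.08
Month 3: opening $309.08; payment $309.08; balance $0.00
Balance reaches $0.00 in month 3.

3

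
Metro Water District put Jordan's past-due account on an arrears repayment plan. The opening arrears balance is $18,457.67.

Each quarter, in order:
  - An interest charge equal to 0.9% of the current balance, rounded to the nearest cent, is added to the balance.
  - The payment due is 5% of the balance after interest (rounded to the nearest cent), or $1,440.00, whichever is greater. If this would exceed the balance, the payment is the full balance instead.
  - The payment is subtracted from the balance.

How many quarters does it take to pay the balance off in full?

14

Quarter 1: $18,457.67 +$166.12 interest = $18,623.79; pay $1,440.00 → $17,183.79
Quarter 2: $17,183.79 +$154.65 interest = $17,338.44; pay $1,440.00 → $15,898.44
Quarter 3: $15,898.44 +$143.09 interest = $16,041.53; pay $1,440.00 → $14,601.53
Quarter 4: $14,601.53 +$131.41 interest = $14,732.94; pay $1,440.00 → $13,292.94
Quarter 5: $13,292.94 +$119.64 interest = $13,412.58; pay $1,440.00 → $11,972.58
Quarter 6: $11,972.58 +$107.75 interest = $12,080.33; pay $1,440.00 → $10,640.33
Quarter 7: $10,640.33 +$95.76 interest = $10,736.09; pay $1,440.00 → $9,296.09
Quarter 8: $9,296.09 +$83.66 interest = $9,379.75; pay $1,440.00 → $7,939.75
Quarter 9: $7,939.75 +$71.46 interest = $8,011.21; pay $1,440.00 → $6,571.21
Quarter 10: $6,571.21 +$59.14 interest = $6,630.35; pay $1,440.00 → $5,190.35
Quarter 11: $5,190.35 +$46.71 interest = $5,237.06; pay $1,440.00 → $3,797.06
Quarter 12: $3,797.06 +$34.17 interest = $3,831.23; pay $1,440.00 → $2,391.23
Quarter 13: $2,391.23 +$21.52 interest = $2,412.75; pay $1,440.00 → $972.75
Quarter 14: $972.75 +$8.75 interest = $981.50; pay $981.50 → $0.00
Balance reaches $0.00 in quarter 14.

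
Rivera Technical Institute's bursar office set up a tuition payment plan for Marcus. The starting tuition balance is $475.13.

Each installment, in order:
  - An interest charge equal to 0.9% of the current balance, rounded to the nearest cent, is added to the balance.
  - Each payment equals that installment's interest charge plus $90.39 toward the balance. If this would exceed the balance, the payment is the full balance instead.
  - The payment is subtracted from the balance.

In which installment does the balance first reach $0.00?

# | Opening | Interest | Payment | End bal
1 | $475.13 | $4.28 | $94.67 | $384.74
2 | $384.74 | $3.46 | $93.85 | $294.35
3 | $294.35 | $2.65 | $93.04 | $203.96
4 | $203.96 | $1.84 | $92.23 | $113.57
5 | $113.57 | $1.02 | $91.41 | $23.18
6 | $23.18 | $0.21 | $23.39 | $0.00
Balance reaches $0.00 in installment 6.

6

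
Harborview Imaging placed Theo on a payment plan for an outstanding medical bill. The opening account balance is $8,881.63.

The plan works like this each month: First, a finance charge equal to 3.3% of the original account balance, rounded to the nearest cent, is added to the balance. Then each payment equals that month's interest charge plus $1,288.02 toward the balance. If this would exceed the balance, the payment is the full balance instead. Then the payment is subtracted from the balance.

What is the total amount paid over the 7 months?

# | Opening | Interest | Payment | End bal
1 | $8,881.63 | $293.09 | $1,581.11 | $7,593.61
2 | $7,593.61 | $293.09 | $1,581.11 | $6,305.59
3 | $6,305.59 | $293.09 | $1,581.11 | $5,017.57
4 | $5,017.57 | $293.09 | $1,581.11 | $3,729.55
5 | $3,729.55 | $293.09 | $1,581.11 | $2,441.53
6 | $2,441.53 | $293.09 | $1,581.11 | $1,153.51
7 | $1,153.51 | $293.09 | $1,446.60 | $0.00
Total paid: $10,933.26

$10,933.26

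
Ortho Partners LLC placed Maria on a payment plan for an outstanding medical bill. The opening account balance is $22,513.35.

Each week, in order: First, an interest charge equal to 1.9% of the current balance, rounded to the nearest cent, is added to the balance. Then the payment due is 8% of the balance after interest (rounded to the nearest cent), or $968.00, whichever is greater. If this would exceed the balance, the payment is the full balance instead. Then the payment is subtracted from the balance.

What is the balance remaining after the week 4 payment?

# | Opening | Interest | Payment | End bal
1 | $22,513.35 | $427.75 | $1,835.29 | $21,105.81
2 | $21,105.81 | $401.01 | $1,720.55 | $19,786.27
3 | $19,786.27 | $375.94 | $1,612.98 | $18,549.23
4 | $18,549.23 | $352.44 | $1,512.13 | $17,389.54

$17,389.54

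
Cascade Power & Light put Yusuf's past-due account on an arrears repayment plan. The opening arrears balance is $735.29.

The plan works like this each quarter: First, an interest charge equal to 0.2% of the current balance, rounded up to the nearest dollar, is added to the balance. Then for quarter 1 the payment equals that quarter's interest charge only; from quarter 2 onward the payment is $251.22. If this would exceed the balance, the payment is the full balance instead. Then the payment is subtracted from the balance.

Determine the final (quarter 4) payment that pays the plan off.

$236.85

Quarter 1: opening $735.29; interest $2.00 → $737.29; payment $2.00; balance $735.29
Quarter 2: opening $735.29; interest $2.00 → $737.29; payment $251.22; balance $486.07
Quarter 3: opening $486.07; interest $1.00 → $487.07; payment $251.22; balance $235.85
Quarter 4: opening $235.85; interest $1.00 → $236.85; payment $236.85; balance $0.00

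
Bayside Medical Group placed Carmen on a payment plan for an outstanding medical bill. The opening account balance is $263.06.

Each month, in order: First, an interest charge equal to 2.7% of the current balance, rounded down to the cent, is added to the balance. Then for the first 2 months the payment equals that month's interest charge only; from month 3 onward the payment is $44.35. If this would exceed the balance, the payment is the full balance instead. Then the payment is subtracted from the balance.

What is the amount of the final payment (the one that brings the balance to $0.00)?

Month 1: $263.06 +$7.10 interest = $270.16; pay $7.10 → $263.06
Month 2: $263.06 +$7.10 interest = $270.16; pay $7.10 → $263.06
Month 3: $263.06 +$7.10 interest = $270.16; pay $44.35 → $225.81
Month 4: $225.81 +$6.09 interest = $231.90; pay $44.35 → $187.55
Month 5: $187.55 +$5.06 interest = $192.61; pay $44.35 → $148.26
Month 6: $148.26 +$4.00 interest = $152.26; pay $44.35 → $107.91
Month 7: $107.91 +$2.91 interest = $110.82; pay $44.35 → $66.47
Month 8: $66.47 +$1.79 interest = $68.26; pay $44.35 → $23.91
Month 9: $23.91 +$0.64 interest = $24.55; pay $24.55 → $0.00

$24.55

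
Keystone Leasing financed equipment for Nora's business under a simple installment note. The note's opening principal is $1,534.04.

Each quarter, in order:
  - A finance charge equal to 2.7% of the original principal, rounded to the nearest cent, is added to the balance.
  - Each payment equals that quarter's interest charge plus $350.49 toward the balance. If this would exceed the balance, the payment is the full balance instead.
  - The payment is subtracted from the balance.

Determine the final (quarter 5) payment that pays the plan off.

Quarter 1: opening $1,534.04; interest $41.42 → $1,575.46; payment $391.91; balance $1,183.55
Quarter 2: opening $1,183.55; interest $41.42 → $1,224.97; payment $391.91; balance $833.06
Quarter 3: opening $833.06; interest $41.42 → $874.48; payment $391.91; balance $482.57
Quarter 4: opening $482.57; interest $41.42 → $523.99; payment $391.91; balance $132.08
Quarter 5: opening $132.08; interest $41.42 → $173.50; payment $173.50; balance $0.00

$173.50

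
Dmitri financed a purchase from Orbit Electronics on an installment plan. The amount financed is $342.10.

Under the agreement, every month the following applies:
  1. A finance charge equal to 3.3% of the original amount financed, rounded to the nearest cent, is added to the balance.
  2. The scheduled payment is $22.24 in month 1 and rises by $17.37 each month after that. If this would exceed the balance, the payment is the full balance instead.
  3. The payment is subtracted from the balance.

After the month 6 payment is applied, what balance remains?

Month 1: opening $342.10; interest $11.29 → $353.39; payment $22.24; balance $331.15
Month 2: opening $331.15; interest $11.29 → $342.44; payment $39.61; balance $302.83
Month 3: opening $302.83; interest $11.29 → $314.12; payment $56.98; balance $257.14
Month 4: opening $257.14; interest $11.29 → $268.43; payment $74.35; balance $194.08
Month 5: opening $194.08; interest $11.29 → $205.37; payment $91.72; balance $113.65
Month 6: opening $113.65; interest $11.29 → $124.94; payment $109.09; balance $15.85

$15.85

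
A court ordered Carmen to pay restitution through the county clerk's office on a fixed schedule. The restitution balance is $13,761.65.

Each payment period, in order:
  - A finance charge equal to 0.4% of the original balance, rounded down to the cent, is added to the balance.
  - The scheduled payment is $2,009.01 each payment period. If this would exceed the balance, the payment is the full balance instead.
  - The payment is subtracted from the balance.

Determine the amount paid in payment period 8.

$138.90

# | Opening | Interest | Payment | End bal
1 | $13,761.65 | $55.04 | $2,009.01 | $11,807.68
2 | $11,807.68 | $55.04 | $2,009.01 | $9,853.71
3 | $9,853.71 | $55.04 | $2,009.01 | $7,899.74
4 | $7,899.74 | $55.04 | $2,009.01 | $5,945.77
5 | $5,945.77 | $55.04 | $2,009.01 | $3,991.80
6 | $3,991.80 | $55.04 | $2,009.01 | $2,037.83
7 | $2,037.83 | $55.04 | $2,009.01 | $83.86
8 | $83.86 | $55.04 | $138.90 | $0.00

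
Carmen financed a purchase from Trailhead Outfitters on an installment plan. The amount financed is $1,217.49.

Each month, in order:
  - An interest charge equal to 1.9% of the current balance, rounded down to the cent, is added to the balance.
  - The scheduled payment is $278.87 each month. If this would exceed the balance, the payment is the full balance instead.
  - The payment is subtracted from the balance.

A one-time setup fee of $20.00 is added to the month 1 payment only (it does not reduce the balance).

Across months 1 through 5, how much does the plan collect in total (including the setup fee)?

Month 1: opening $1,217.49; interest $23.13 → $1,240.62; payment $278.87 (+ $20.00 fee); balance $961.75
Month 2: opening $961.75; interest $18.27 → $980.02; payment $278.87; balance $701.15
Month 3: opening $701.15; interest $13.32 → $714.47; payment $278.87; balance $435.60
Month 4: opening $435.60; interest $8.27 → $443.87; payment $278.87; balance $165.00
Month 5: opening $165.00; interest $3.13 → $168.13; payment $168.13; balance $0.00
Total paid: $1,303.61

$1,303.61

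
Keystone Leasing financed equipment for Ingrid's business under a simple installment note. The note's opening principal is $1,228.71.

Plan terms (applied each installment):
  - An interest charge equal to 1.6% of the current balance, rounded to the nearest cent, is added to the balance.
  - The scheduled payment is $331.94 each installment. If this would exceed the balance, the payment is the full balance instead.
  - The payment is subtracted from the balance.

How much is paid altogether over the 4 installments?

Installment 1: opening $1,228.71; interest $19.66 → $1,248.37; payment $331.94; balance $916.43
Installment 2: opening $916.43; interest $14.66 → $931.09; payment $331.94; balance $599.15
Installment 3: opening $599.15; interest $9.59 → $608.74; payment $331.94; balance $276.80
Installment 4: opening $276.80; interest $4.43 → $281.23; payment $281.23; balance $0.00
Total paid: $1,277.05

$1,277.05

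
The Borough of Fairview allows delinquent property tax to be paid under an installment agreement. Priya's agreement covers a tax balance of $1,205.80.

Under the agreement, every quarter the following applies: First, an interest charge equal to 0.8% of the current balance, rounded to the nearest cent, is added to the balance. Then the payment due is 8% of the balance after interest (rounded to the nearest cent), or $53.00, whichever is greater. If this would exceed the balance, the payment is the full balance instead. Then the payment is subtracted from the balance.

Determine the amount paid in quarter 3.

Quarter 1: opening $1,205.80; interest $9.65 → $1,215.45; payment $97.24; balance $1,118.21
Quarter 2: opening $1,118.21; interest $8.95 → $1,127.16; payment $90.17; balance $1,036.99
Quarter 3: opening $1,036.99; interest $8.30 → $1,045.29; payment $83.62; balance $961.67

$83.62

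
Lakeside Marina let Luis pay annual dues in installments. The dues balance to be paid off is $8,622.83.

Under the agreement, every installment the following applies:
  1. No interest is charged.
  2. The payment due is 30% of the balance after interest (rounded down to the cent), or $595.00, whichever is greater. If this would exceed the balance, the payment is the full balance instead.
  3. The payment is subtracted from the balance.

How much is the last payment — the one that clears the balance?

$259.25

Installment 1: $8,622.83 − $2,586.84 → $6,035.99
Installment 2: $6,035.99 − $1,810.79 → $4,225.20
Installment 3: $4,225.20 − $1,267.56 → $2,957.64
Installment 4: $2,957.64 − $887.29 → $2,070.35
Installment 5: $2,070.35 − $621.10 → $1,449.25
Installment 6: $1,449.25 − $595.00 → $854.25
Installment 7: $854.25 − $595.00 → $259.25
Installment 8: $259.25 − $259.25 → $0.00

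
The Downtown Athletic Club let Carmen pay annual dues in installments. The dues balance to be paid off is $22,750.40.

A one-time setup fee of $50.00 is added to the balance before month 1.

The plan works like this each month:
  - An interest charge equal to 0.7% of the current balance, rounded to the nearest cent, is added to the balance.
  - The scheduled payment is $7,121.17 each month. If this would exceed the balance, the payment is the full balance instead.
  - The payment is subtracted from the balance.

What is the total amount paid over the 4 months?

$23,145.05

Month 1: opening $22,800.40; interest $159.60 → $22,960.00; payment $7,121.17; balance $15,838.83
Month 2: opening $15,838.83; interest $110.87 → $15,949.70; payment $7,121.17; balance $8,828.53
Month 3: opening $8,828.53; interest $61.80 → $8,890.33; payment $7,121.17; balance $1,769.16
Month 4: opening $1,769.16; interest $12.38 → $1,781.54; payment $1,781.54; balance $0.00
Total paid: $23,145.05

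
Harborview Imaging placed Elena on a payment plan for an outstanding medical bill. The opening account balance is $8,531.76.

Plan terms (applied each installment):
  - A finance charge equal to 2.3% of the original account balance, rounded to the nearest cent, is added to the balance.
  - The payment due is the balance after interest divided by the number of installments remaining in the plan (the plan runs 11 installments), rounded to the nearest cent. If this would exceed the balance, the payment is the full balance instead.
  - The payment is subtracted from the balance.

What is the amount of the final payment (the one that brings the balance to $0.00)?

Installment 1: $8,531.76 +$196.23 interest = $8,727.99; pay $793.45 → $7,934.54
Installment 2: $7,934.54 +$196.23 interest = $8,130.77; pay $813.08 → $7,317.69
Installment 3: $7,317.69 +$196.23 interest = $7,513.92; pay $834.88 → $6,679.04
Installment 4: $6,679.04 +$196.23 interest = $6,875.27; pay $859.41 → $6,015.86
Installment 5: $6,015.86 +$196.23 interest = $6,212.09; pay $887.44 → $5,324.65
Installment 6: $5,324.65 +$196.23 interest = $5,520.88; pay $920.15 → $4,600.73
Installment 7: $4,600.73 +$196.23 interest = $4,796.96; pay $959.39 → $3,837.57
Installment 8: $3,837.57 +$196.23 interest = $4,033.80; pay $1,008.45 → $3,025.35
Installment 9: $3,025.35 +$196.23 interest = $3,221.58; pay $1,073.86 → $2,147.72
Installment 10: $2,147.72 +$196.23 interest = $2,343.95; pay $1,171.98 → $1,171.97
Installment 11: $1,171.97 +$196.23 interest = $1,368.20; pay $1,368.20 → $0.00

$1,368.20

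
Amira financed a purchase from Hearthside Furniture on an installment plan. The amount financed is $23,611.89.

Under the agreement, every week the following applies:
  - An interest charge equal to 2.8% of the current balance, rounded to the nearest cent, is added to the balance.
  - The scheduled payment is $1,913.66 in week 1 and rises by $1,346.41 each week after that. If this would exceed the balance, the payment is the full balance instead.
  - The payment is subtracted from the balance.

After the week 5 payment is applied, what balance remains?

Week 1: opening $23,611.89; interest $661.13 → $24,273.02; payment $1,913.66; balance $22,359.36
Week 2: opening $22,359.36; interest $626.06 → $22,985.42; payment $3,260.07; balance $19,725.35
Week 3: opening $19,725.35; interest $552.31 → $20,277.66; payment $4,606.48; balance $15,671.18
Week 4: opening $15,671.18; interest $438.79 → $16,109.97; payment $5,952.89; balance $10,157.08
Week 5: opening $10,157.08; interest $284.40 → $10,441.48; payment $7,299.30; balance $3,142.18

$3,142.18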